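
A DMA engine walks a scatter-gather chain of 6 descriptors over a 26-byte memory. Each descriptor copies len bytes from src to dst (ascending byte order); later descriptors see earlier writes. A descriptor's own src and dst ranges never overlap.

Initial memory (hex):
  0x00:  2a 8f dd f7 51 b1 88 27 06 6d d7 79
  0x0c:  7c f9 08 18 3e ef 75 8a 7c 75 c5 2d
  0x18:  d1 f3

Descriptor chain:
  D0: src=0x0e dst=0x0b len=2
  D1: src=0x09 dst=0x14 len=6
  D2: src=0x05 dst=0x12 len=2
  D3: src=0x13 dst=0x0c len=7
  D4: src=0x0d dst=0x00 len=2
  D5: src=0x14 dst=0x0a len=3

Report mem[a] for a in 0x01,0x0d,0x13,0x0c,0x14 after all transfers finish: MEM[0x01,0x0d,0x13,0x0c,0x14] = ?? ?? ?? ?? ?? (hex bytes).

[0] 0x0e->0x0b len=2 : 08 18
[1] 0x09->0x14 len=6 : 6d d7 08 18 f9 08
[2] 0x05->0x12 len=2 : b1 88
[3] 0x13->0x0c len=7 : 88 6d d7 08 18 f9 08
[4] 0x0d->0x00 len=2 : 6d d7
[5] 0x14->0x0a len=3 : 6d d7 08
query mem[0x01]=0xd7, mem[0x0d]=0x6d, mem[0x13]=0x88, mem[0x0c]=0x08, mem[0x14]=0x6d

MEM[0x01,0x0d,0x13,0x0c,0x14] = d7 6d 88 08 6d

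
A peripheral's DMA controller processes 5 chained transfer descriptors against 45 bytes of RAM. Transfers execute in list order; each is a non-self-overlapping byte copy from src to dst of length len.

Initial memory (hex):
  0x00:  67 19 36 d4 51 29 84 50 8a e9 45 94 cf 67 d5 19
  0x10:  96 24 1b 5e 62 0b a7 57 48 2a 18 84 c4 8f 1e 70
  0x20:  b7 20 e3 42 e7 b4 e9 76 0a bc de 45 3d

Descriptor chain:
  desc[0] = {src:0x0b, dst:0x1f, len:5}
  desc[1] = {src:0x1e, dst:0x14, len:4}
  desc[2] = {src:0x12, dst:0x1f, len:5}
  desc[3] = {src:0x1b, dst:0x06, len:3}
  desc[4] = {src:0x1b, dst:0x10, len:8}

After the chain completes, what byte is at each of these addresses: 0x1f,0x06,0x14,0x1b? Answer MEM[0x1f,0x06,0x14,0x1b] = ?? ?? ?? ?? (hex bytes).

#0 dst[0x1f+5] := {0x94,0xcf,0x67,0xd5,0x19}
#1 dst[0x14+4] := {0x1e,0x94,0xcf,0x67}
#2 dst[0x1f+5] := {0x1b,0x5e,0x1e,0x94,0xcf}
#3 dst[0x06+3] := {0x84,0xc4,0x8f}
#4 dst[0x10+8] := {0x84,0xc4,0x8f,0x1e,0x1b,0x5e,0x1e,0x94}
query mem[0x1f]=0x1b, mem[0x06]=0x84, mem[0x14]=0x1b, mem[0x1b]=0x84

MEM[0x1f,0x06,0x14,0x1b] = 1b 84 1b 84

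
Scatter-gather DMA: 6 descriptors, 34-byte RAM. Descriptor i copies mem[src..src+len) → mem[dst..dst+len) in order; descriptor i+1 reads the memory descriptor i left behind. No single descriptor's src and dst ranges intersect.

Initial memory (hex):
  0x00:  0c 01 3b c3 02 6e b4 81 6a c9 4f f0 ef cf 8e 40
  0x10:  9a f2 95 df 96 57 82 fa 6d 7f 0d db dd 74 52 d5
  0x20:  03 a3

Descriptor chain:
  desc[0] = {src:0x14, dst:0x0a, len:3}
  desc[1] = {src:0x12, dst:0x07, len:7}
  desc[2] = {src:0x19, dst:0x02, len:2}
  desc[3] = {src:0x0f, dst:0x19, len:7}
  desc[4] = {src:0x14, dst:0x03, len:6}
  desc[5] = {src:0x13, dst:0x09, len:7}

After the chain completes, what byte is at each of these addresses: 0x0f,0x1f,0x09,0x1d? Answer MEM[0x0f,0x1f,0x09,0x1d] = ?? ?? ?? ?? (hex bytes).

[0] 0x14->0x0a len=3 : 96 57 82
[1] 0x12->0x07 len=7 : 95 df 96 57 82 fa 6d
[2] 0x19->0x02 len=2 : 7f 0d
[3] 0x0f->0x19 len=7 : 40 9a f2 95 df 96 57
[4] 0x14->0x03 len=6 : 96 57 82 fa 6d 40
[5] 0x13->0x09 len=7 : df 96 57 82 fa 6d 40
query mem[0x0f]=0x40, mem[0x1f]=0x57, mem[0x09]=0xdf, mem[0x1d]=0xdf

MEM[0x0f,0x1f,0x09,0x1d] = 40 57 df df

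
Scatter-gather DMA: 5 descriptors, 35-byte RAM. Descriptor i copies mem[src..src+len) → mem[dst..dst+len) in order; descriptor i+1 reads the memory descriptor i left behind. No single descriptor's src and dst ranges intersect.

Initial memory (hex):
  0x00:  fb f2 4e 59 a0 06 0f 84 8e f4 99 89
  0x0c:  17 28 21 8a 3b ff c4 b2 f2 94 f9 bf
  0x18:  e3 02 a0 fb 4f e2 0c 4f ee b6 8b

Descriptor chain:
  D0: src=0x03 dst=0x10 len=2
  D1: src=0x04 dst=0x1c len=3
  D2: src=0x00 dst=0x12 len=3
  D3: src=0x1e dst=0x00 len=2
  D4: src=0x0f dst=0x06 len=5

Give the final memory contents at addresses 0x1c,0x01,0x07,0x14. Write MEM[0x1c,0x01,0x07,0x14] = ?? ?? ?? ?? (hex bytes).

  after D0: wrote 2B at 0x10 = 59a0
  after D1: wrote 3B at 0x1c = a0060f
  after D2: wrote 3B at 0x12 = fbf24e
  after D3: wrote 2B at 0x00 = 0f4f
  after D4: wrote 5B at 0x06 = 8a59a0fbf2
query mem[0x1c]=0xa0, mem[0x01]=0x4f, mem[0x07]=0x59, mem[0x14]=0x4e

MEM[0x1c,0x01,0x07,0x14] = a0 4f 59 4e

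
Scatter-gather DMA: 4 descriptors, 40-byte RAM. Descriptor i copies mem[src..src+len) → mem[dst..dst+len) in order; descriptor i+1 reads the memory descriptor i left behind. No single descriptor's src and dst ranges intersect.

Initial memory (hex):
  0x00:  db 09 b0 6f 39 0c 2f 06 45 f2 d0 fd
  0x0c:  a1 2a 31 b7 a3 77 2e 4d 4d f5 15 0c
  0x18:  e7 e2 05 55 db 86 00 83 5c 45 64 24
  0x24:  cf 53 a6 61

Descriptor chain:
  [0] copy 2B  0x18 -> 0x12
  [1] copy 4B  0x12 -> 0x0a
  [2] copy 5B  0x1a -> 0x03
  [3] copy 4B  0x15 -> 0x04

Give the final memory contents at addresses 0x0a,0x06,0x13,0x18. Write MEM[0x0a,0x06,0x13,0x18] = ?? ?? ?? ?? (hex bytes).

MEM[0x0a,0x06,0x13,0x18] = e7 0c e2 e7

D0: mem[0x12..0x13] <- [e7 e2]
D1: mem[0x0a..0x0d] <- [e7 e2 4d f5]
D2: mem[0x03..0x07] <- [05 55 db 86 00]
D3: mem[0x04..0x07] <- [f5 15 0c e7]
query mem[0x0a]=0xe7, mem[0x06]=0x0c, mem[0x13]=0xe2, mem[0x18]=0xe7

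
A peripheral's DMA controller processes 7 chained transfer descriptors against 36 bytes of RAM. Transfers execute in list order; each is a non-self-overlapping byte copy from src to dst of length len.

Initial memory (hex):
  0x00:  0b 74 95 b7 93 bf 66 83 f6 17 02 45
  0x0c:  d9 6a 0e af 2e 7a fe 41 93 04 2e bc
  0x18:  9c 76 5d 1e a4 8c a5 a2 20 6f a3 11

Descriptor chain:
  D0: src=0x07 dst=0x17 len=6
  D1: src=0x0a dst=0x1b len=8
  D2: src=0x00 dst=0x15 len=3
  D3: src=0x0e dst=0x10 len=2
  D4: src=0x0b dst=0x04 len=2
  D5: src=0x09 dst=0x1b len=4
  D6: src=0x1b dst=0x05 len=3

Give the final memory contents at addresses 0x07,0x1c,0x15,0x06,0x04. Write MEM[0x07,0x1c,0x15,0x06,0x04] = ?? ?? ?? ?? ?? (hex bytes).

  after D0: wrote 6B at 0x17 = 83f6170245d9
  after D1: wrote 8B at 0x1b = 0245d96a0eaf2e7a
  after D2: wrote 3B at 0x15 = 0b7495
  after D3: wrote 2B at 0x10 = 0eaf
  after D4: wrote 2B at 0x04 = 45d9
  after D5: wrote 4B at 0x1b = 170245d9
  after D6: wrote 3B at 0x05 = 170245
query mem[0x07]=0x45, mem[0x1c]=0x02, mem[0x15]=0x0b, mem[0x06]=0x02, mem[0x04]=0x45

MEM[0x07,0x1c,0x15,0x06,0x04] = 45 02 0b 02 45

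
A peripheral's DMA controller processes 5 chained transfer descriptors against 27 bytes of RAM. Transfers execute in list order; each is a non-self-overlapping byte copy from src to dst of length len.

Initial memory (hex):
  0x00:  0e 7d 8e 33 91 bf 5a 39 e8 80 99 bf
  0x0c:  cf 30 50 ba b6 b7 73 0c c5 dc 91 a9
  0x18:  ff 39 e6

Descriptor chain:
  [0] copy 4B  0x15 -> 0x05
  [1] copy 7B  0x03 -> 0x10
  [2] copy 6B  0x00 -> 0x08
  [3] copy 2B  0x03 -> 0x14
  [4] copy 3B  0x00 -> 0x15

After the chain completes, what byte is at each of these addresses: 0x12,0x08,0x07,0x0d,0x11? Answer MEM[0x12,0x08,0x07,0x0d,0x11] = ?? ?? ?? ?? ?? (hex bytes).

[0] 0x15->0x05 len=4 : dc 91 a9 ff
[1] 0x03->0x10 len=7 : 33 91 dc 91 a9 ff 80
[2] 0x00->0x08 len=6 : 0e 7d 8e 33 91 dc
[3] 0x03->0x14 len=2 : 33 91
[4] 0x00->0x15 len=3 : 0e 7d 8e
query mem[0x12]=0xdc, mem[0x08]=0x0e, mem[0x07]=0xa9, mem[0x0d]=0xdc, mem[0x11]=0x91

MEM[0x12,0x08,0x07,0x0d,0x11] = dc 0e a9 dc 91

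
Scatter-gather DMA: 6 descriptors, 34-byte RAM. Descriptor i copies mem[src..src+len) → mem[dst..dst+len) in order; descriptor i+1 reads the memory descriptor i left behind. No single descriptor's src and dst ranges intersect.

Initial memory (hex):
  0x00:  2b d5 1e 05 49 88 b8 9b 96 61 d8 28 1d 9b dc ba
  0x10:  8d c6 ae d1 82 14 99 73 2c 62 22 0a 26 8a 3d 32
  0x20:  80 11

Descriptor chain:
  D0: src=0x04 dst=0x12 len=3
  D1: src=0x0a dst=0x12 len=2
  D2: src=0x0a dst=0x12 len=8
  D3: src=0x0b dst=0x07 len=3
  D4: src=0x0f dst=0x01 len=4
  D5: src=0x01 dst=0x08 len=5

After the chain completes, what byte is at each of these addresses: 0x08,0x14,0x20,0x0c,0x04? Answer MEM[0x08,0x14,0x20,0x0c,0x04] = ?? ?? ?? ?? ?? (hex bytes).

MEM[0x08,0x14,0x20,0x0c,0x04] = ba 1d 80 88 d8

  after D0: wrote 3B at 0x12 = 4988b8
  after D1: wrote 2B at 0x12 = d828
  after D2: wrote 8B at 0x12 = d8281d9bdcba8dc6
  after D3: wrote 3B at 0x07 = 281d9b
  after D4: wrote 4B at 0x01 = ba8dc6d8
  after D5: wrote 5B at 0x08 = ba8dc6d888
query mem[0x08]=0xba, mem[0x14]=0x1d, mem[0x20]=0x80, mem[0x0c]=0x88, mem[0x04]=0xd8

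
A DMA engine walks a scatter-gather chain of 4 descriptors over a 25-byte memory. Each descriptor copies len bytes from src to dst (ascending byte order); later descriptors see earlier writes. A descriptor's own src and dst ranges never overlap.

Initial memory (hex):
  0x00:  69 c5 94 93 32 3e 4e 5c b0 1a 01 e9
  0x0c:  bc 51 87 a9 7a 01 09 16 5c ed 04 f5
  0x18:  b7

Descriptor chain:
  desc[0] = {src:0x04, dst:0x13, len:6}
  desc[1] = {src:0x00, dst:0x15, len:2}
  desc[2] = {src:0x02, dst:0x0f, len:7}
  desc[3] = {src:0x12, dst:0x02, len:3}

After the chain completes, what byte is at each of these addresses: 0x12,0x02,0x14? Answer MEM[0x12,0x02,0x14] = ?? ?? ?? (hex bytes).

MEM[0x12,0x02,0x14] = 3e 3e 5c

[0] 0x04->0x13 len=6 : 32 3e 4e 5c b0 1a
[1] 0x00->0x15 len=2 : 69 c5
[2] 0x02->0x0f len=7 : 94 93 32 3e 4e 5c b0
[3] 0x12->0x02 len=3 : 3e 4e 5c
query mem[0x12]=0x3e, mem[0x02]=0x3e, mem[0x14]=0x5c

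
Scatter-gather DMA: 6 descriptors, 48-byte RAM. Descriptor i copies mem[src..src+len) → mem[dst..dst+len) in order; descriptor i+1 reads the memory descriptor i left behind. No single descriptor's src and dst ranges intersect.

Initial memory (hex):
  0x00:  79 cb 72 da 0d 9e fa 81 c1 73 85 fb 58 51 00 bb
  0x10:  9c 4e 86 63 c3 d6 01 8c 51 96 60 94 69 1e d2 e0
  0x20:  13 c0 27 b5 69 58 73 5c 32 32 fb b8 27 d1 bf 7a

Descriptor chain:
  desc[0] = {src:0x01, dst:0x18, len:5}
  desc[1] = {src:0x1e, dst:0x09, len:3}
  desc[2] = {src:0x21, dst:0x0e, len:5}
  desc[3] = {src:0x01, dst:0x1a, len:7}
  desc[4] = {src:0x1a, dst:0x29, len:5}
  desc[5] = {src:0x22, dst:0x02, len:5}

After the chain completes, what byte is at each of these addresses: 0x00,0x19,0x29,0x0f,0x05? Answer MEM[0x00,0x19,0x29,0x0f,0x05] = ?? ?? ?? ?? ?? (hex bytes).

MEM[0x00,0x19,0x29,0x0f,0x05] = 79 72 cb 27 58

  after D0: wrote 5B at 0x18 = cb72da0d9e
  after D1: wrote 3B at 0x09 = d2e013
  after D2: wrote 5B at 0x0e = c027b56958
  after D3: wrote 7B at 0x1a = cb72da0d9efa81
  after D4: wrote 5B at 0x29 = cb72da0d9e
  after D5: wrote 5B at 0x02 = 27b5695873
query mem[0x00]=0x79, mem[0x19]=0x72, mem[0x29]=0xcb, mem[0x0f]=0x27, mem[0x05]=0x58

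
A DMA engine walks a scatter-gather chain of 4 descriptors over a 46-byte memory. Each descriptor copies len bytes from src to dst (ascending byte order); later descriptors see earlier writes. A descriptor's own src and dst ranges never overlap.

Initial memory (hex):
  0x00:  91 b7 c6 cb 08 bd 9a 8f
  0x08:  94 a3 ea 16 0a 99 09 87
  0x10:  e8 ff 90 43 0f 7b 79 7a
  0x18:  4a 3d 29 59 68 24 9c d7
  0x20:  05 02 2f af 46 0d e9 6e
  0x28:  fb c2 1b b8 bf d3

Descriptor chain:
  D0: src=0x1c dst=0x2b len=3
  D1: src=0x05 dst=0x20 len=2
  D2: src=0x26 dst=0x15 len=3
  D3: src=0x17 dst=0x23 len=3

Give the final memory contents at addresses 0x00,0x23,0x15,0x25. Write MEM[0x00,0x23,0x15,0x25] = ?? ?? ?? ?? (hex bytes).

D0: mem[0x2b..0x2d] <- [68 24 9c]
D1: mem[0x20..0x21] <- [bd 9a]
D2: mem[0x15..0x17] <- [e9 6e fb]
D3: mem[0x23..0x25] <- [fb 4a 3d]
query mem[0x00]=0x91, mem[0x23]=0xfb, mem[0x15]=0xe9, mem[0x25]=0x3d

MEM[0x00,0x23,0x15,0x25] = 91 fb e9 3d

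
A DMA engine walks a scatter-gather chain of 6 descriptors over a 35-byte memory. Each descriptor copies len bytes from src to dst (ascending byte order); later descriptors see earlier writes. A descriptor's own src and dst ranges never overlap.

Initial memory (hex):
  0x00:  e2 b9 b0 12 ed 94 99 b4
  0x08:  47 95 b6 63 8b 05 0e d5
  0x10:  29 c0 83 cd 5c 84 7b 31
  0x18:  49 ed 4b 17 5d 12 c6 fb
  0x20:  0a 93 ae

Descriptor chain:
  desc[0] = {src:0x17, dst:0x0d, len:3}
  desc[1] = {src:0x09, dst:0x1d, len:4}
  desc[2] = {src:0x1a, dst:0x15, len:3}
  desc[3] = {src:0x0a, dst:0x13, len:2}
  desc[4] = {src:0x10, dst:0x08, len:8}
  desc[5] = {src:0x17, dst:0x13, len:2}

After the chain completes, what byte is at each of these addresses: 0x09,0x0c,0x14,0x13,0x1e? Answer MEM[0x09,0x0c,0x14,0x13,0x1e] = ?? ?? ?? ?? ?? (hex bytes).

  after D0: wrote 3B at 0x0d = 3149ed
  after D1: wrote 4B at 0x1d = 95b6638b
  after D2: wrote 3B at 0x15 = 4b175d
  after D3: wrote 2B at 0x13 = b663
  after D4: wrote 8B at 0x08 = 29c083b6634b175d
  after D5: wrote 2B at 0x13 = 5d49
query mem[0x09]=0xc0, mem[0x0c]=0x63, mem[0x14]=0x49, mem[0x13]=0x5d, mem[0x1e]=0xb6

MEM[0x09,0x0c,0x14,0x13,0x1e] = c0 63 49 5d b6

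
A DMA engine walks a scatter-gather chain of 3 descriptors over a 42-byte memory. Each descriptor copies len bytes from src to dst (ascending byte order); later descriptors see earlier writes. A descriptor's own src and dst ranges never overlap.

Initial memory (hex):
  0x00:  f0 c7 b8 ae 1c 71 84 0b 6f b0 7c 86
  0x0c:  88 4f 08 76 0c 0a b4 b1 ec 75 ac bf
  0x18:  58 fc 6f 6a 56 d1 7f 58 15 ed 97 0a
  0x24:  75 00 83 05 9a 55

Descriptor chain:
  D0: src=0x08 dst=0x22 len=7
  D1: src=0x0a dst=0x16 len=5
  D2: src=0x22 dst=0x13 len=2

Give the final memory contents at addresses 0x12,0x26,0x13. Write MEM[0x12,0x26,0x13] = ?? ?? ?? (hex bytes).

[0] 0x08->0x22 len=7 : 6f b0 7c 86 88 4f 08
[1] 0x0a->0x16 len=5 : 7c 86 88 4f 08
[2] 0x22->0x13 len=2 : 6f b0
query mem[0x12]=0xb4, mem[0x26]=0x88, mem[0x13]=0x6f

MEM[0x12,0x26,0x13] = b4 88 6f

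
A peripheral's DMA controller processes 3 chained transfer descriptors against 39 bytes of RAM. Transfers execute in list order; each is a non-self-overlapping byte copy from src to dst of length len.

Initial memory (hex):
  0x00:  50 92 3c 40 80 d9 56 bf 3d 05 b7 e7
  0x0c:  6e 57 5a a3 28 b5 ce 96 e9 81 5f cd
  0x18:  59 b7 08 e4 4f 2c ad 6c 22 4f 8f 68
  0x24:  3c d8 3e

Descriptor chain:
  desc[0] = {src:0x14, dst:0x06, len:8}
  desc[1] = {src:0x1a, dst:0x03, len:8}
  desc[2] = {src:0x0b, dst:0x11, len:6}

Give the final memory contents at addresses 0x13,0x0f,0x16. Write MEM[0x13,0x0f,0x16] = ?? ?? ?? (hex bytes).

  after D0: wrote 8B at 0x06 = e9815fcd59b708e4
  after D1: wrote 8B at 0x03 = 08e44f2cad6c224f
  after D2: wrote 6B at 0x11 = b708e45aa328
query mem[0x13]=0xe4, mem[0x0f]=0xa3, mem[0x16]=0x28

MEM[0x13,0x0f,0x16] = e4 a3 28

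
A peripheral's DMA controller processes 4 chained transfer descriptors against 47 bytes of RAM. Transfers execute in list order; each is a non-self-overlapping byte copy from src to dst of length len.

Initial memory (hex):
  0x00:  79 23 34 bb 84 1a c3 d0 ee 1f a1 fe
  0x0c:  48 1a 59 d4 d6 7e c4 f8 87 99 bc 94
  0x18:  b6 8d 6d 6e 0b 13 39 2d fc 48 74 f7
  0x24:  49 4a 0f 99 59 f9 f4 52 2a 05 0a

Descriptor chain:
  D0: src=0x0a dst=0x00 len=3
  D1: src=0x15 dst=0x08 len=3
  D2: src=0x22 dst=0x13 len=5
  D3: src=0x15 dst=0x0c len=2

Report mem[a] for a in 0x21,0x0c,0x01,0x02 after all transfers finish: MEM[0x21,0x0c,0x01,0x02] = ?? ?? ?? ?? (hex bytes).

MEM[0x21,0x0c,0x01,0x02] = 48 49 fe 48

  after D0: wrote 3B at 0x00 = a1fe48
  after D1: wrote 3B at 0x08 = 99bc94
  after D2: wrote 5B at 0x13 = 74f7494a0f
  after D3: wrote 2B at 0x0c = 494a
query mem[0x21]=0x48, mem[0x0c]=0x49, mem[0x01]=0xfe, mem[0x02]=0x48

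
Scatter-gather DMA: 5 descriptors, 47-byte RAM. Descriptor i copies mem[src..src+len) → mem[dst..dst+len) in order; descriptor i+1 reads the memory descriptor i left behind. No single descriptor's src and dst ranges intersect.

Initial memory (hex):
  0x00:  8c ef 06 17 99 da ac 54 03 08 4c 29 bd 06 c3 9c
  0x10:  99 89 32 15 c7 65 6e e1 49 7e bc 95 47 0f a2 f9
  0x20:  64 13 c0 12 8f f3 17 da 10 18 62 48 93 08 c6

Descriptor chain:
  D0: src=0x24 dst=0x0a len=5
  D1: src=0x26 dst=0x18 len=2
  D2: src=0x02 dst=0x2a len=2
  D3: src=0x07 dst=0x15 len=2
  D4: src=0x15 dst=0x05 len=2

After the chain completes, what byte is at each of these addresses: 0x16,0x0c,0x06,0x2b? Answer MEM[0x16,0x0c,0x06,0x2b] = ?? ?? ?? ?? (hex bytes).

D0: mem[0x0a..0x0e] <- [8f f3 17 da 10]
D1: mem[0x18..0x19] <- [17 da]
D2: mem[0x2a..0x2b] <- [06 17]
D3: mem[0x15..0x16] <- [54 03]
D4: mem[0x05..0x06] <- [54 03]
query mem[0x16]=0x03, mem[0x0c]=0x17, mem[0x06]=0x03, mem[0x2b]=0x17

MEM[0x16,0x0c,0x06,0x2b] = 03 17 03 17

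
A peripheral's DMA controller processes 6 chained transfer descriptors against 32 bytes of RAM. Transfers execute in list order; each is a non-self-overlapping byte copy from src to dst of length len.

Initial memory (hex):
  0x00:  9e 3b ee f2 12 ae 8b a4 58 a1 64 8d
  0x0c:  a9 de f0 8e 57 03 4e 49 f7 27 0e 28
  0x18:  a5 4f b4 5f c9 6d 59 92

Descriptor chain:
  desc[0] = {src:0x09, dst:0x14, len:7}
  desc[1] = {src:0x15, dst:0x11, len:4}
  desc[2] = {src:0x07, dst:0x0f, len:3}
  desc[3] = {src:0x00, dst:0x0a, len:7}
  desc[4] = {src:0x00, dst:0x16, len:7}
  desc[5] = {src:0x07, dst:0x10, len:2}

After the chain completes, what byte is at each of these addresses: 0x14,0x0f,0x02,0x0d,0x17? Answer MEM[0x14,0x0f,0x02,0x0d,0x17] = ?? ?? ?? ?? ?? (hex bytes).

[0] 0x09->0x14 len=7 : a1 64 8d a9 de f0 8e
[1] 0x15->0x11 len=4 : 64 8d a9 de
[2] 0x07->0x0f len=3 : a4 58 a1
[3] 0x00->0x0a len=7 : 9e 3b ee f2 12 ae 8b
[4] 0x00->0x16 len=7 : 9e 3b ee f2 12 ae 8b
[5] 0x07->0x10 len=2 : a4 58
query mem[0x14]=0xde, mem[0x0f]=0xae, mem[0x02]=0xee, mem[0x0d]=0xf2, mem[0x17]=0x3b

MEM[0x14,0x0f,0x02,0x0d,0x17] = de ae ee f2 3b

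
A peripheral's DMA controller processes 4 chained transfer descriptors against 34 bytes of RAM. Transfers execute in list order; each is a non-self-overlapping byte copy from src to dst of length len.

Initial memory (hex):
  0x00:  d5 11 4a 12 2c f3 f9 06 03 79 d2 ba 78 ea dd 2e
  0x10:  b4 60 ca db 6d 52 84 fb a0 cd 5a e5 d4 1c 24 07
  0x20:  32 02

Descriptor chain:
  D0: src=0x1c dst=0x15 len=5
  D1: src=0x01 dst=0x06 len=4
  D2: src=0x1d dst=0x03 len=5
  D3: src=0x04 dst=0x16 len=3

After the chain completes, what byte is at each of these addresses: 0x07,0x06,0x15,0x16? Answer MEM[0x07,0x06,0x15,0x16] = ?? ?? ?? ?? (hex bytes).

MEM[0x07,0x06,0x15,0x16] = 02 32 d4 24

[0] 0x1c->0x15 len=5 : d4 1c 24 07 32
[1] 0x01->0x06 len=4 : 11 4a 12 2c
[2] 0x1d->0x03 len=5 : 1c 24 07 32 02
[3] 0x04->0x16 len=3 : 24 07 32
query mem[0x07]=0x02, mem[0x06]=0x32, mem[0x15]=0xd4, mem[0x16]=0x24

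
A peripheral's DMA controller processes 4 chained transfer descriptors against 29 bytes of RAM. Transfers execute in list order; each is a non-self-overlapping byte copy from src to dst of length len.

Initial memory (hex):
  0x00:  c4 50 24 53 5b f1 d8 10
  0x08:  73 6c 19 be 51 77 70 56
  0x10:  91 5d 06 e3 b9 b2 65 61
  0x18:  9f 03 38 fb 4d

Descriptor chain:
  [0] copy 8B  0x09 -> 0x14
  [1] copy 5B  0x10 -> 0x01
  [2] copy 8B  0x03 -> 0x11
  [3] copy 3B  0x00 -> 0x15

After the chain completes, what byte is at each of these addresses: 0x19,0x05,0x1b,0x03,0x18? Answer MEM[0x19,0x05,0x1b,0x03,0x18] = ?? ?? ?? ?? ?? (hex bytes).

MEM[0x19,0x05,0x1b,0x03,0x18] = 70 6c 91 06 19

D0: mem[0x14..0x1b] <- [6c 19 be 51 77 70 56 91]
D1: mem[0x01..0x05] <- [91 5d 06 e3 6c]
D2: mem[0x11..0x18] <- [06 e3 6c d8 10 73 6c 19]
D3: mem[0x15..0x17] <- [c4 91 5d]
query mem[0x19]=0x70, mem[0x05]=0x6c, mem[0x1b]=0x91, mem[0x03]=0x06, mem[0x18]=0x19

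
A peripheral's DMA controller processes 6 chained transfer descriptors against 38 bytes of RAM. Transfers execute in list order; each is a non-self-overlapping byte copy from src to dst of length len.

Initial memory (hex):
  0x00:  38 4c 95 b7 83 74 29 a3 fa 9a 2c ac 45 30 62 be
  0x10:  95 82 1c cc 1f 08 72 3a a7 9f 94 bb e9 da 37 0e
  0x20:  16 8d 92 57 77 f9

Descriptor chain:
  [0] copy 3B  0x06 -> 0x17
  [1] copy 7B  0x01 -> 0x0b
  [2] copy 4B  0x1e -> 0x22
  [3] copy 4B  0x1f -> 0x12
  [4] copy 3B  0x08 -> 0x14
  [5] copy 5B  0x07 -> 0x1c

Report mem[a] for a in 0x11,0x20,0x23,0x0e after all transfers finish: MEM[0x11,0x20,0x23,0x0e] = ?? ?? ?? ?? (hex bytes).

MEM[0x11,0x20,0x23,0x0e] = a3 4c 0e 83

D0: mem[0x17..0x19] <- [29 a3 fa]
D1: mem[0x0b..0x11] <- [4c 95 b7 83 74 29 a3]
D2: mem[0x22..0x25] <- [37 0e 16 8d]
D3: mem[0x12..0x15] <- [0e 16 8d 37]
D4: mem[0x14..0x16] <- [fa 9a 2c]
D5: mem[0x1c..0x20] <- [a3 fa 9a 2c 4c]
query mem[0x11]=0xa3, mem[0x20]=0x4c, mem[0x23]=0x0e, mem[0x0e]=0x83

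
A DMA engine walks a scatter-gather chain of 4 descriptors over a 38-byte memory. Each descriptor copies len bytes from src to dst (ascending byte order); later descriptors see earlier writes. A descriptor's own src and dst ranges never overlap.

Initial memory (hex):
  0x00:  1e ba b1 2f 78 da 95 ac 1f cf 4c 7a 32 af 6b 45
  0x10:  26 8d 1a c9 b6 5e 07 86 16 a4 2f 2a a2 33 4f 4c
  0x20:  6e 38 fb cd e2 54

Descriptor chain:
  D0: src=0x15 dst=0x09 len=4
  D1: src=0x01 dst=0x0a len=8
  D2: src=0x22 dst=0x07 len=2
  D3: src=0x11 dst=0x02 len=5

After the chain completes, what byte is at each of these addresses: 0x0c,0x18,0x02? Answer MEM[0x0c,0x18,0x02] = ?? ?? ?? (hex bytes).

MEM[0x0c,0x18,0x02] = 2f 16 1f

#0 dst[0x09+4] := {0x5e,0x07,0x86,0x16}
#1 dst[0x0a+8] := {0xba,0xb1,0x2f,0x78,0xda,0x95,0xac,0x1f}
#2 dst[0x07+2] := {0xfb,0xcd}
#3 dst[0x02+5] := {0x1f,0x1a,0xc9,0xb6,0x5e}
query mem[0x0c]=0x2f, mem[0x18]=0x16, mem[0x02]=0x1f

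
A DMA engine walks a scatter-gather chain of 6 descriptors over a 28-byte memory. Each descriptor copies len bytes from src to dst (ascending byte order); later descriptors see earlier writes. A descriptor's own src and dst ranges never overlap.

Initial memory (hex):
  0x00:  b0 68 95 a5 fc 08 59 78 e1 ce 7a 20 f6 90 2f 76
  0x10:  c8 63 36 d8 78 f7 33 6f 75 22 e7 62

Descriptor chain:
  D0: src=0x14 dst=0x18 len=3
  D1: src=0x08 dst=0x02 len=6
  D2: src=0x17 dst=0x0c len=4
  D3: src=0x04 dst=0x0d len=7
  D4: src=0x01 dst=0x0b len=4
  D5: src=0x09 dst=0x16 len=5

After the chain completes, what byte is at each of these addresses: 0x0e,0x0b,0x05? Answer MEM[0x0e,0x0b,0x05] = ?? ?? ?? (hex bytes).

  after D0: wrote 3B at 0x18 = 78f733
  after D1: wrote 6B at 0x02 = e1ce7a20f690
  after D2: wrote 4B at 0x0c = 6f78f733
  after D3: wrote 7B at 0x0d = 7a20f690e1ce7a
  after D4: wrote 4B at 0x0b = 68e1ce7a
  after D5: wrote 5B at 0x16 = ce7a68e1ce
query mem[0x0e]=0x7a, mem[0x0b]=0x68, mem[0x05]=0x20

MEM[0x0e,0x0b,0x05] = 7a 68 20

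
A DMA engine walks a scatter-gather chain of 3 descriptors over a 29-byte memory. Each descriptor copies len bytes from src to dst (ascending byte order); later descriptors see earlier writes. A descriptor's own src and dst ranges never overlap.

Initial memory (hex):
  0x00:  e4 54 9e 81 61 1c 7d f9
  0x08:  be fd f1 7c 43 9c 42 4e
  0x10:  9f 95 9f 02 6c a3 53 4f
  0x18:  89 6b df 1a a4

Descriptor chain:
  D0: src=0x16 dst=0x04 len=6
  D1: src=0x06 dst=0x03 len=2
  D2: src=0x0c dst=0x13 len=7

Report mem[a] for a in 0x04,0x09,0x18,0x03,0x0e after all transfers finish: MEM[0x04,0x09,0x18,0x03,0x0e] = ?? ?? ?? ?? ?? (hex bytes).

  after D0: wrote 6B at 0x04 = 534f896bdf1a
  after D1: wrote 2B at 0x03 = 896b
  after D2: wrote 7B at 0x13 = 439c424e9f959f
query mem[0x04]=0x6b, mem[0x09]=0x1a, mem[0x18]=0x95, mem[0x03]=0x89, mem[0x0e]=0x42

MEM[0x04,0x09,0x18,0x03,0x0e] = 6b 1a 95 89 42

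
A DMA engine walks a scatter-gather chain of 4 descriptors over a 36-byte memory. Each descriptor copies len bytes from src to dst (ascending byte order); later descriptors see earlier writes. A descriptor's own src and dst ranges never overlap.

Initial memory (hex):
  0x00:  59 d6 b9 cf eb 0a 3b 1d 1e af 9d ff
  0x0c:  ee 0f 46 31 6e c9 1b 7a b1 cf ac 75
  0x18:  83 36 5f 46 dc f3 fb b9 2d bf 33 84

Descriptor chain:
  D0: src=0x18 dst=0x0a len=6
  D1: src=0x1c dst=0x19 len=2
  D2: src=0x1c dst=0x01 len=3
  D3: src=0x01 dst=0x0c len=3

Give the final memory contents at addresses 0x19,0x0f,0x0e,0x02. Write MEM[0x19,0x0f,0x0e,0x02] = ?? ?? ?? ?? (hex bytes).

MEM[0x19,0x0f,0x0e,0x02] = dc f3 fb f3

D0: mem[0x0a..0x0f] <- [83 36 5f 46 dc f3]
D1: mem[0x19..0x1a] <- [dc f3]
D2: mem[0x01..0x03] <- [dc f3 fb]
D3: mem[0x0c..0x0e] <- [dc f3 fb]
query mem[0x19]=0xdc, mem[0x0f]=0xf3, mem[0x0e]=0xfb, mem[0x02]=0xf3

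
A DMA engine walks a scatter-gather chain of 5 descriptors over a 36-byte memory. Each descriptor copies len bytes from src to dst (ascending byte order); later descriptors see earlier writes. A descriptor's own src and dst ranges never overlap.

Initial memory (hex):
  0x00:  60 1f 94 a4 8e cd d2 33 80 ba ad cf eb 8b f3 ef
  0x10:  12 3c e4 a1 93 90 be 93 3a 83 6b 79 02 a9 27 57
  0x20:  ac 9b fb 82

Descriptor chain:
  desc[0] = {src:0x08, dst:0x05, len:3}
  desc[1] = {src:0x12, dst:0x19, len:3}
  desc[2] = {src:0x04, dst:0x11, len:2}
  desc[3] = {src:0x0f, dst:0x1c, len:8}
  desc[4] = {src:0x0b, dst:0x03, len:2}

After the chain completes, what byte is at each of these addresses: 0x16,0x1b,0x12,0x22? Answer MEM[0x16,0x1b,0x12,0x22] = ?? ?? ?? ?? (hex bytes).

MEM[0x16,0x1b,0x12,0x22] = be 93 80 90

#0 dst[0x05+3] := {0x80,0xba,0xad}
#1 dst[0x19+3] := {0xe4,0xa1,0x93}
#2 dst[0x11+2] := {0x8e,0x80}
#3 dst[0x1c+8] := {0xef,0x12,0x8e,0x80,0xa1,0x93,0x90,0xbe}
#4 dst[0x03+2] := {0xcf,0xeb}
query mem[0x16]=0xbe, mem[0x1b]=0x93, mem[0x12]=0x80, mem[0x22]=0x90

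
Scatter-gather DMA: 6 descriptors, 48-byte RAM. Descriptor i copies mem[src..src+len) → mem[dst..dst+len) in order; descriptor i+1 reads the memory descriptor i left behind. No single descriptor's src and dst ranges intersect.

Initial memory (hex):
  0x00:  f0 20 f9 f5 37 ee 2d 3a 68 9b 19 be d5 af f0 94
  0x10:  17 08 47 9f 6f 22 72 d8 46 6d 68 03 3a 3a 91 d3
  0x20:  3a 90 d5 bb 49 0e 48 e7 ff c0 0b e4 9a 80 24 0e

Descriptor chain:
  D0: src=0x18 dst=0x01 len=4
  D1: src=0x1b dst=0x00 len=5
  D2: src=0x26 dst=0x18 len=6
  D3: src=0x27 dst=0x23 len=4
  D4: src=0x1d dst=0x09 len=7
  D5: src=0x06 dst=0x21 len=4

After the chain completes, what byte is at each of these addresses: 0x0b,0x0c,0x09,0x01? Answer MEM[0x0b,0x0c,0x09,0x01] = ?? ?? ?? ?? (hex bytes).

[0] 0x18->0x01 len=4 : 46 6d 68 03
[1] 0x1b->0x00 len=5 : 03 3a 3a 91 d3
[2] 0x26->0x18 len=6 : 48 e7 ff c0 0b e4
[3] 0x27->0x23 len=4 : e7 ff c0 0b
[4] 0x1d->0x09 len=7 : e4 91 d3 3a 90 d5 e7
[5] 0x06->0x21 len=4 : 2d 3a 68 e4
query mem[0x0b]=0xd3, mem[0x0c]=0x3a, mem[0x09]=0xe4, mem[0x01]=0x3a

MEM[0x0b,0x0c,0x09,0x01] = d3 3a e4 3a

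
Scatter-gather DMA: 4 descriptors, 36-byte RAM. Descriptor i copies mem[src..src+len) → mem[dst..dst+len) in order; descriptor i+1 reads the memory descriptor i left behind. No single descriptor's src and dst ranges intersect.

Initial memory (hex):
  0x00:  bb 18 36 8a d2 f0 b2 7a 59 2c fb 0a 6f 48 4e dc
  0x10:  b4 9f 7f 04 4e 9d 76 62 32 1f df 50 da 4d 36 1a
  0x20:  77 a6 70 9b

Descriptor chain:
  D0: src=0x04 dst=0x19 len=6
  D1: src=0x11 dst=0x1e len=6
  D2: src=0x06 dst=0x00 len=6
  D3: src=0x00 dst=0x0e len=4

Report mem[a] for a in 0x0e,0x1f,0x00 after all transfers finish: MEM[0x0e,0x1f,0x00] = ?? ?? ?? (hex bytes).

MEM[0x0e,0x1f,0x00] = b2 7f b2

D0: mem[0x19..0x1e] <- [d2 f0 b2 7a 59 2c]
D1: mem[0x1e..0x23] <- [9f 7f 04 4e 9d 76]
D2: mem[0x00..0x05] <- [b2 7a 59 2c fb 0a]
D3: mem[0x0e..0x11] <- [b2 7a 59 2c]
query mem[0x0e]=0xb2, mem[0x1f]=0x7f, mem[0x00]=0xb2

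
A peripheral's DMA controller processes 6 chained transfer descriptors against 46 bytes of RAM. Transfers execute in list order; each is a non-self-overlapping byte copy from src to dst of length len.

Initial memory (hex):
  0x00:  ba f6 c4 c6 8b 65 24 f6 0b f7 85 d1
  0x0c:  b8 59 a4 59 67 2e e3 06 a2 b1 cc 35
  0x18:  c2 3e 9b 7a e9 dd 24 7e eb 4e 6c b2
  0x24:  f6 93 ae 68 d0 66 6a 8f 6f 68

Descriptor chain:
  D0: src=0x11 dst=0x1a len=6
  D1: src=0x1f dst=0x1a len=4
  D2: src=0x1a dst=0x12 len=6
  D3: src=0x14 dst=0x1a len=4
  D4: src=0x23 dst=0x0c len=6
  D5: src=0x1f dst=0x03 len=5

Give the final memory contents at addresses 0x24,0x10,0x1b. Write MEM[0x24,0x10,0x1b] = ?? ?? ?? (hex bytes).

[0] 0x11->0x1a len=6 : 2e e3 06 a2 b1 cc
[1] 0x1f->0x1a len=4 : cc eb 4e 6c
[2] 0x1a->0x12 len=6 : cc eb 4e 6c b1 cc
[3] 0x14->0x1a len=4 : 4e 6c b1 cc
[4] 0x23->0x0c len=6 : b2 f6 93 ae 68 d0
[5] 0x1f->0x03 len=5 : cc eb 4e 6c b2
query mem[0x24]=0xf6, mem[0x10]=0x68, mem[0x1b]=0x6c

MEM[0x24,0x10,0x1b] = f6 68 6c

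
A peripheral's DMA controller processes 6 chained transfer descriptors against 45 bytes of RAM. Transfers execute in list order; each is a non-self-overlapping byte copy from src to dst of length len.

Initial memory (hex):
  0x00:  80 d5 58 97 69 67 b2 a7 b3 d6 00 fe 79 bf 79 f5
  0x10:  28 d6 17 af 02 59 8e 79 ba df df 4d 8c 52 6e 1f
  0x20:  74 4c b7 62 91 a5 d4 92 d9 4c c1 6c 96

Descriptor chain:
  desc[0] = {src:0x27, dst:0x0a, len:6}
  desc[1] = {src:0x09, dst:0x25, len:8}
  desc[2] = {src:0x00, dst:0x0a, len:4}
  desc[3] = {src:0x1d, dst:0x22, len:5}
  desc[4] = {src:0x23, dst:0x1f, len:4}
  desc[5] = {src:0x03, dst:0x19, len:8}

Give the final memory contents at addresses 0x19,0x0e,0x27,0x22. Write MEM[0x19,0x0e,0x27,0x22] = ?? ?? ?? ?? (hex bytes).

D0: mem[0x0a..0x0f] <- [92 d9 4c c1 6c 96]
D1: mem[0x25..0x2c] <- [d6 92 d9 4c c1 6c 96 28]
D2: mem[0x0a..0x0d] <- [80 d5 58 97]
D3: mem[0x22..0x26] <- [52 6e 1f 74 4c]
D4: mem[0x1f..0x22] <- [6e 1f 74 4c]
D5: mem[0x19..0x20] <- [97 69 67 b2 a7 b3 d6 80]
query mem[0x19]=0x97, mem[0x0e]=0x6c, mem[0x27]=0xd9, mem[0x22]=0x4c

MEM[0x19,0x0e,0x27,0x22] = 97 6c d9 4c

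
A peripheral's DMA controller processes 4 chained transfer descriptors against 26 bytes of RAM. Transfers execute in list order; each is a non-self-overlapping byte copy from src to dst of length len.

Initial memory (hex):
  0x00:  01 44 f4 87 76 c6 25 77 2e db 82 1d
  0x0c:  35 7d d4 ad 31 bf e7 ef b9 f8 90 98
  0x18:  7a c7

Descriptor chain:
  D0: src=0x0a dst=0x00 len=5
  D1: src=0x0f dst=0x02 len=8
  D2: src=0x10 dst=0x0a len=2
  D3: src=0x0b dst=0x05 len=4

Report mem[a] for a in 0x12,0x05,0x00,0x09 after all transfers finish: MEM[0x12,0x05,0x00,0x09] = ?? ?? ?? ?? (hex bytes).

MEM[0x12,0x05,0x00,0x09] = e7 bf 82 90

  after D0: wrote 5B at 0x00 = 821d357dd4
  after D1: wrote 8B at 0x02 = ad31bfe7efb9f890
  after D2: wrote 2B at 0x0a = 31bf
  after D3: wrote 4B at 0x05 = bf357dd4
query mem[0x12]=0xe7, mem[0x05]=0xbf, mem[0x00]=0x82, mem[0x09]=0x90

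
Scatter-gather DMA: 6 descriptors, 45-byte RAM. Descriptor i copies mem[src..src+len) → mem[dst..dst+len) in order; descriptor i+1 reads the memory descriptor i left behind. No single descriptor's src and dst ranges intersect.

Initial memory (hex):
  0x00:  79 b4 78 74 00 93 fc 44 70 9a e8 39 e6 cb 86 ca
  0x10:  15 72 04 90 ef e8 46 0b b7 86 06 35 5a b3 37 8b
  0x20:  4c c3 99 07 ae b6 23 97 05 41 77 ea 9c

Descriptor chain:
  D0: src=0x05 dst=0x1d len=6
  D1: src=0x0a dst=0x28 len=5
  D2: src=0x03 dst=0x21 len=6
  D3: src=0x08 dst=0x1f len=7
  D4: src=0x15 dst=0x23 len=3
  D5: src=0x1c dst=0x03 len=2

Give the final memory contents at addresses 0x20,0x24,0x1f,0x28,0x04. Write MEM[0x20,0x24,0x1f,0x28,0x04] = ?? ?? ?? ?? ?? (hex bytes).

D0: mem[0x1d..0x22] <- [93 fc 44 70 9a e8]
D1: mem[0x28..0x2c] <- [e8 39 e6 cb 86]
D2: mem[0x21..0x26] <- [74 00 93 fc 44 70]
D3: mem[0x1f..0x25] <- [70 9a e8 39 e6 cb 86]
D4: mem[0x23..0x25] <- [e8 46 0b]
D5: mem[0x03..0x04] <- [5a 93]
query mem[0x20]=0x9a, mem[0x24]=0x46, mem[0x1f]=0x70, mem[0x28]=0xe8, mem[0x04]=0x93

MEM[0x20,0x24,0x1f,0x28,0x04] = 9a 46 70 e8 93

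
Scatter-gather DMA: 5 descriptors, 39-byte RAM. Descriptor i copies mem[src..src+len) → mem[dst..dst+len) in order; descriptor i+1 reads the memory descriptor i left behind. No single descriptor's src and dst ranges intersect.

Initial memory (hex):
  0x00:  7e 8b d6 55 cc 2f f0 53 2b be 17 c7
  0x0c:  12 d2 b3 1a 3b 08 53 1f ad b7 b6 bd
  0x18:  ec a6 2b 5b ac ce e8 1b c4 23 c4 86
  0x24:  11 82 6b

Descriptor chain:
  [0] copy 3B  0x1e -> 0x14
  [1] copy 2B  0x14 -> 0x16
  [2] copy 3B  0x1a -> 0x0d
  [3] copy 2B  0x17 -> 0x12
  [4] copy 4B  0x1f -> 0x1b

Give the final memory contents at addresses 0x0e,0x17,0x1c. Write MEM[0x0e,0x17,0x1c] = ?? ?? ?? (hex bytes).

MEM[0x0e,0x17,0x1c] = 5b 1b c4

  after D0: wrote 3B at 0x14 = e81bc4
  after D1: wrote 2B at 0x16 = e81b
  after D2: wrote 3B at 0x0d = 2b5bac
  after D3: wrote 2B at 0x12 = 1bec
  after D4: wrote 4B at 0x1b = 1bc423c4
query mem[0x0e]=0x5b, mem[0x17]=0x1b, mem[0x1c]=0xc4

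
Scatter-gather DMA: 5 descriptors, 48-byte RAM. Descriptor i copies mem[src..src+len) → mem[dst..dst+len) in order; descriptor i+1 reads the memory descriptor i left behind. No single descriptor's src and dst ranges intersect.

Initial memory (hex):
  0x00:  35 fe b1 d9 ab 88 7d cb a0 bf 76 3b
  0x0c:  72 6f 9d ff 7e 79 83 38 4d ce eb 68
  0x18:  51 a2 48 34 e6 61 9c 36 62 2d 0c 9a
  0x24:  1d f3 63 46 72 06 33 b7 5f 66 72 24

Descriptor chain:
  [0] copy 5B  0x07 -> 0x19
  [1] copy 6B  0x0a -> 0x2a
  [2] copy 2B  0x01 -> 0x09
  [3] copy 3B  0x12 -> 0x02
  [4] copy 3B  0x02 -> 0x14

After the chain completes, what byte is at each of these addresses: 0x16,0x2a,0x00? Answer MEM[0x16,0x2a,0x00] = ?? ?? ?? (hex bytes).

D0: mem[0x19..0x1d] <- [cb a0 bf 76 3b]
D1: mem[0x2a..0x2f] <- [76 3b 72 6f 9d ff]
D2: mem[0x09..0x0a] <- [fe b1]
D3: mem[0x02..0x04] <- [83 38 4d]
D4: mem[0x14..0x16] <- [83 38 4d]
query mem[0x16]=0x4d, mem[0x2a]=0x76, mem[0x00]=0x35

MEM[0x16,0x2a,0x00] = 4d 76 35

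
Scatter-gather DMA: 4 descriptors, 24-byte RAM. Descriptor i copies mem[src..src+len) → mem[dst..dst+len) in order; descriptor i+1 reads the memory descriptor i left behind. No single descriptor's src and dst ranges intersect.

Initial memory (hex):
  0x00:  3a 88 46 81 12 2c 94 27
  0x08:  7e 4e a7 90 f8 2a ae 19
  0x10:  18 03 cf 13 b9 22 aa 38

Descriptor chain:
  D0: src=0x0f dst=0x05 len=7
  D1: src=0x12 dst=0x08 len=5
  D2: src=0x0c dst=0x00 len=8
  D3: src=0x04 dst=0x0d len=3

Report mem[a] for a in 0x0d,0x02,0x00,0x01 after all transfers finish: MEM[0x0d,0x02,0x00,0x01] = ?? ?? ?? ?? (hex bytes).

MEM[0x0d,0x02,0x00,0x01] = 18 ae aa 2a

D0: mem[0x05..0x0b] <- [19 18 03 cf 13 b9 22]
D1: mem[0x08..0x0c] <- [cf 13 b9 22 aa]
D2: mem[0x00..0x07] <- [aa 2a ae 19 18 03 cf 13]
D3: mem[0x0d..0x0f] <- [18 03 cf]
query mem[0x0d]=0x18, mem[0x02]=0xae, mem[0x00]=0xaa, mem[0x01]=0x2a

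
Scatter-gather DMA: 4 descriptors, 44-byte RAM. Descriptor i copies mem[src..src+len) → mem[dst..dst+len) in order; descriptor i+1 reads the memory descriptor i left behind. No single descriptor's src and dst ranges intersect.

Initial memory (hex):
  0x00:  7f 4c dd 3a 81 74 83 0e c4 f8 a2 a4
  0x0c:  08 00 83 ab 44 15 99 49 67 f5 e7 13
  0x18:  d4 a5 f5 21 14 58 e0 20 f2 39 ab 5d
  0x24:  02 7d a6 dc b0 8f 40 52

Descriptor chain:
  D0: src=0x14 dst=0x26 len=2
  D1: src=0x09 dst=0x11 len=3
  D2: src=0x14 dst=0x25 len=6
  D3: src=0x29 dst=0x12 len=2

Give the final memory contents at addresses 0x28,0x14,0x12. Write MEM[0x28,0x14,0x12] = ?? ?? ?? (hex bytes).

MEM[0x28,0x14,0x12] = 13 67 d4

  after D0: wrote 2B at 0x26 = 67f5
  after D1: wrote 3B at 0x11 = f8a2a4
  after D2: wrote 6B at 0x25 = 67f5e713d4a5
  after D3: wrote 2B at 0x12 = d4a5
query mem[0x28]=0x13, mem[0x14]=0x67, mem[0x12]=0xd4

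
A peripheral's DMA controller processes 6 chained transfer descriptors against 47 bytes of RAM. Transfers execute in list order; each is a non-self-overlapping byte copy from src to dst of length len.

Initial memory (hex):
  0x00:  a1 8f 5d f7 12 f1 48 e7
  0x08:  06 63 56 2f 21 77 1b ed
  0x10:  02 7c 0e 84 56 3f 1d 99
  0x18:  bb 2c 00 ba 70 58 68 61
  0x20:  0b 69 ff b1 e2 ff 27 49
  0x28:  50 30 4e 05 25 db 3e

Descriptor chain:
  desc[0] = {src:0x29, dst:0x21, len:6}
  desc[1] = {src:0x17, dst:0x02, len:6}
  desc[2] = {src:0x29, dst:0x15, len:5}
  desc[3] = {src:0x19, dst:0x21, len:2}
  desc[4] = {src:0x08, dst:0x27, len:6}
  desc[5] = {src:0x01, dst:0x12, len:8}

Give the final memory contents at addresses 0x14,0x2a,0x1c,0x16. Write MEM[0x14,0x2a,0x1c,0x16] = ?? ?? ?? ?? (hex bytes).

#0 dst[0x21+6] := {0x30,0x4e,0x05,0x25,0xdb,0x3e}
#1 dst[0x02+6] := {0x99,0xbb,0x2c,0x00,0xba,0x70}
#2 dst[0x15+5] := {0x30,0x4e,0x05,0x25,0xdb}
#3 dst[0x21+2] := {0xdb,0x00}
#4 dst[0x27+6] := {0x06,0x63,0x56,0x2f,0x21,0x77}
#5 dst[0x12+8] := {0x8f,0x99,0xbb,0x2c,0x00,0xba,0x70,0x06}
query mem[0x14]=0xbb, mem[0x2a]=0x2f, mem[0x1c]=0x70, mem[0x16]=0x00

MEM[0x14,0x2a,0x1c,0x16] = bb 2f 70 00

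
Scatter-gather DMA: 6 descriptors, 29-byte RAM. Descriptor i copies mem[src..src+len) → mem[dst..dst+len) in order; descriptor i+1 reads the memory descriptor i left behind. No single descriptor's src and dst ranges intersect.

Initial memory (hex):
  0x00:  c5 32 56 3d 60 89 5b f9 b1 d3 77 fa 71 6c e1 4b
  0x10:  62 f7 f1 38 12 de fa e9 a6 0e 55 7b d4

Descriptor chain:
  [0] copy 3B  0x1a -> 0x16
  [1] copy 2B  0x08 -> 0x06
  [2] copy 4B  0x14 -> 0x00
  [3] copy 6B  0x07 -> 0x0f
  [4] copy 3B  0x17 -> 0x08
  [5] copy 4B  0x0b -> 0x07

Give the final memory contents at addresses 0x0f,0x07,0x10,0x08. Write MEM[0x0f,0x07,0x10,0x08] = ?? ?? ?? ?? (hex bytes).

D0: mem[0x16..0x18] <- [55 7b d4]
D1: mem[0x06..0x07] <- [b1 d3]
D2: mem[0x00..0x03] <- [12 de 55 7b]
D3: mem[0x0f..0x14] <- [d3 b1 d3 77 fa 71]
D4: mem[0x08..0x0a] <- [7b d4 0e]
D5: mem[0x07..0x0a] <- [fa 71 6c e1]
query mem[0x0f]=0xd3, mem[0x07]=0xfa, mem[0x10]=0xb1, mem[0x08]=0x71

MEM[0x0f,0x07,0x10,0x08] = d3 fa b1 71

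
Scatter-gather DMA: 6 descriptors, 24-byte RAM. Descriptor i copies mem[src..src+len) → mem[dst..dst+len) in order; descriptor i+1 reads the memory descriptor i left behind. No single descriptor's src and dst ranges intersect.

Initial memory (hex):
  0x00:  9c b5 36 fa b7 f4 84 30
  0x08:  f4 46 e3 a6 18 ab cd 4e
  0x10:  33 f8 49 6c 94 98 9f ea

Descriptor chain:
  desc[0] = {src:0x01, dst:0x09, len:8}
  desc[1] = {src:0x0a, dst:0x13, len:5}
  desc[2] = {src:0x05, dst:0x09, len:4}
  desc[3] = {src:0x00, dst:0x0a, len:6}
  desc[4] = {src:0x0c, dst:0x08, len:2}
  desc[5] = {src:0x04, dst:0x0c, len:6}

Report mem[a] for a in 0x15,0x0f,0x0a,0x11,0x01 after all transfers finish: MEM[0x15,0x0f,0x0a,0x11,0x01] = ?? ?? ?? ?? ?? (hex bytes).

MEM[0x15,0x0f,0x0a,0x11,0x01] = b7 30 9c fa b5

[0] 0x01->0x09 len=8 : b5 36 fa b7 f4 84 30 f4
[1] 0x0a->0x13 len=5 : 36 fa b7 f4 84
[2] 0x05->0x09 len=4 : f4 84 30 f4
[3] 0x00->0x0a len=6 : 9c b5 36 fa b7 f4
[4] 0x0c->0x08 len=2 : 36 fa
[5] 0x04->0x0c len=6 : b7 f4 84 30 36 fa
query mem[0x15]=0xb7, mem[0x0f]=0x30, mem[0x0a]=0x9c, mem[0x11]=0xfa, mem[0x01]=0xb5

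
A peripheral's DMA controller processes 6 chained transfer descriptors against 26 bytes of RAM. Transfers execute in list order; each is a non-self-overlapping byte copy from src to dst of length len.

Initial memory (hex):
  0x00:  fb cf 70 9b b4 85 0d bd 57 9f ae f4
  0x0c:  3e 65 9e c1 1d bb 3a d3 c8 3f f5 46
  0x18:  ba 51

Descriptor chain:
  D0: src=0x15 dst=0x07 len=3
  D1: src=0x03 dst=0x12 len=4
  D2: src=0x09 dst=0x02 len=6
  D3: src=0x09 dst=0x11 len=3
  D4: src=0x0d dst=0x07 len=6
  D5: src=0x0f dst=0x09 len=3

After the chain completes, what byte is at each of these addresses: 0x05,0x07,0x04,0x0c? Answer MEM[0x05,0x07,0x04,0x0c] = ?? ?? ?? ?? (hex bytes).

D0: mem[0x07..0x09] <- [3f f5 46]
D1: mem[0x12..0x15] <- [9b b4 85 0d]
D2: mem[0x02..0x07] <- [46 ae f4 3e 65 9e]
D3: mem[0x11..0x13] <- [46 ae f4]
D4: mem[0x07..0x0c] <- [65 9e c1 1d 46 ae]
D5: mem[0x09..0x0b] <- [c1 1d 46]
query mem[0x05]=0x3e, mem[0x07]=0x65, mem[0x04]=0xf4, mem[0x0c]=0xae

MEM[0x05,0x07,0x04,0x0c] = 3e 65 f4 ae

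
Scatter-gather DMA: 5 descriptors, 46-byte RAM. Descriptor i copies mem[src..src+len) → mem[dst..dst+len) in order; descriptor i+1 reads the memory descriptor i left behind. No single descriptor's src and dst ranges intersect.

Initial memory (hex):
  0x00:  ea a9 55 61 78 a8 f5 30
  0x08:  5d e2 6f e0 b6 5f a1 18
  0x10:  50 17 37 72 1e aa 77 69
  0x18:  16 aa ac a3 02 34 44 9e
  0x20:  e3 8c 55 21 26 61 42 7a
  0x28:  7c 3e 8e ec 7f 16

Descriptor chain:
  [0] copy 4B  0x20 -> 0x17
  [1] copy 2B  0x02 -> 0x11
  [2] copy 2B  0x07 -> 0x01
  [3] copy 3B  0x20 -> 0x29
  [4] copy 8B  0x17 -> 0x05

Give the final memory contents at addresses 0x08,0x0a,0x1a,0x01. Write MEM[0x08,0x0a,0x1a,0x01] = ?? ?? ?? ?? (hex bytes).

MEM[0x08,0x0a,0x1a,0x01] = 21 02 21 30

  after D0: wrote 4B at 0x17 = e38c5521
  after D1: wrote 2B at 0x11 = 5561
  after D2: wrote 2B at 0x01 = 305d
  after D3: wrote 3B at 0x29 = e38c55
  after D4: wrote 8B at 0x05 = e38c5521a3023444
query mem[0x08]=0x21, mem[0x0a]=0x02, mem[0x1a]=0x21, mem[0x01]=0x30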